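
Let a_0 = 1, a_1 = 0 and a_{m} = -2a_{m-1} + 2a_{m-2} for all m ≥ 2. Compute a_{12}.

36544

The ordinary generating function has denominator 1 + 2t - 2t^2.
Iterating the recurrence: a_0,…,a_{12} = 1, 0, 2, -4, 12, -32, 88, -240, 656, -1792, 4896, -13376, 36544.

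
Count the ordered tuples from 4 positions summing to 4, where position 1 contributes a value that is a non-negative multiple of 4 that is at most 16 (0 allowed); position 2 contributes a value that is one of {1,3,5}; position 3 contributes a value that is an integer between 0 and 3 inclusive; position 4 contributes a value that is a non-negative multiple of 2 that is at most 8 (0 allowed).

3

The generating function for the choices is (1 + y⁴ + y⁸ + y¹² + y¹⁶)·(y + y³ + y⁵)·(1 + y + y² + y³)·(1 + y² + y⁴ + y⁶ + y⁸); the count is [y⁴].
(1 + y⁴ + y⁸ + y¹² + y¹⁶) has coefficients 1,0,0,0,1 for degrees 0…4.
(y + y³ + y⁵) has coefficients 0,1,0,1,0 for degrees 0…4.
Multiplying by (1 + y + y² + y³) gives running coefficients 0,1,1,2,2 for degrees 0…4.
Finally multiplying by (1 + y² + y⁴ + y⁶ + y⁸), the product of all factors after the first has coefficients 0,1,1,3,3 for degrees 0…4.
[y⁴] = 1·3 + 1·0 = 3.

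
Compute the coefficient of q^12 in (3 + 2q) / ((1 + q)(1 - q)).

3

Partial fractions give a closed form: a_n = (1/2)·(-1)^n + (5/2)·1^n.
At n = 12: a_12 = 3.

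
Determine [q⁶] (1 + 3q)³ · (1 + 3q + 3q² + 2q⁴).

54

(1 + 3q)³ has coefficients 1,9,27,27 for degrees 0…3.
(1 + 3q + 3q² + 2q⁴) has coefficients 1,3,3,0,2,0,0 for degrees 0…6.
[q⁶] = 1·0 + 9·0 + 27·2 + 27·0 = 54.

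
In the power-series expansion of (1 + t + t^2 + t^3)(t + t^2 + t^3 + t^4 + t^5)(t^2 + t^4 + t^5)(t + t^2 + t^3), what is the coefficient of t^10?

29

(1 + t + t^2 + t^3) has coefficients 1,1,1,1 for degrees 0…3.
(t + t^2 + t^3 + t^4 + t^5) has coefficients 0,1,1,1,1,1,0,0,0,0,0 for degrees 0…10.
Multiplying by (t^2 + t^4 + t^5) gives running coefficients 0,0,0,1,1,2,3,3,2,2,1 for degrees 0…10.
Finally multiplying by (t + t^2 + t^3), the product of all factors after the first has coefficients 0,0,0,0,1,2,4,6,8,8,7 for degrees 0…10.
[t^10] = 1·7 + 1·8 + 1·8 + 1·6 = 29.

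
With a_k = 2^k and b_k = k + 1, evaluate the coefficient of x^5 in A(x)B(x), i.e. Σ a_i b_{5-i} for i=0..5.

This is [x^5] in the product of the two ordinary generating functions.
Σ = 1·6 + 2·5 + 4·4 + 8·3 + 16·2 + 32·1 = 120.

120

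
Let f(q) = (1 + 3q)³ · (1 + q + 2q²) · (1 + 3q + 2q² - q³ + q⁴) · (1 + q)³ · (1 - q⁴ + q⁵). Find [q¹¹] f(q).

443

(1 + 3q)³ has coefficients 1,9,27,27 for degrees 0…3.
(1 + q + 2q²) has coefficients 1,1,2,0,0,0,0,0,0,0,0,0 for degrees 0…11.
Multiplying by (1 + 3q + 2q² - q³ + q⁴) gives running coefficients 1,4,7,7,4,-1,2,0,0,0,0,0 for degrees 0…11.
Multiplying by (1 + q)³ gives running coefficients 1,7,22,41,50,39,18,7,5,2,0,0 for degrees 0…11.
Finally multiplying by (1 - q⁴ + q⁵), the product of all factors after the first has coefficients 1,7,22,41,49,33,3,-12,-4,13,21,11 for degrees 0…11.
[q¹¹] = 1·11 + 9·21 + 27·13 + 27·(-4) = 443.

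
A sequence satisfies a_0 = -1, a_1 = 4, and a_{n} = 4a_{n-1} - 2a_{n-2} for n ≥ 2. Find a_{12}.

The ordinary generating function has denominator 1 - 4z + 2z^2.
Iterating the recurrence: a_0,…,a_{12} = -1, 4, 18, 64, 220, 752, 2568, 8768, 29936, 102208, 348960, 1191424, 4067776.

4067776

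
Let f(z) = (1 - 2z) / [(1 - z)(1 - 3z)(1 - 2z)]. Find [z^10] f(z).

Partial fractions give a closed form: a_n = (-1/2)·1^n + (3/2)·3^n.
At n = 10: a_10 = 88573.

88573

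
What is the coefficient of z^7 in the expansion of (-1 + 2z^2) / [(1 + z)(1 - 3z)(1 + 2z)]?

Partial fractions give a closed form: a_n = (-1/4)·(-1)^n + (-7/20)·3^n + (-2/5)·(-2)^n.
At n = 7: a_7 = -714.

-714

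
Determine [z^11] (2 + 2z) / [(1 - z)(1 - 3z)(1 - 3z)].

7971616

The denominator gives the recurrence a_n = 7a_(n−1) − 15a_(n−2) + 9a_(n−3) for n ≥ 3; the numerator fixes a_0 = 2, a_1 = 16, a_2 = 82.
Iterating: 2, 16, 82, 352, 1378, 5104, 18226, 63424, 216514, 728272, 2421010, 7971616, so a_11 = 7971616.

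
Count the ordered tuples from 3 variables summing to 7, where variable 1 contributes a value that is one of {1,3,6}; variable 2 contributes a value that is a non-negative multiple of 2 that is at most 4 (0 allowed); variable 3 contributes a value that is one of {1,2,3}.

3

The generating function for the choices is (z + z^3 + z^6)·(1 + z^2 + z^4)·(z + z^2 + z^3); the count is [z^7].
(z + z^3 + z^6) has coefficients 0,1,0,1,0,0,1 for degrees 0…6.
(1 + z^2 + z^4) has coefficients 1,0,1,0,1,0,0,0 for degrees 0…7.
Finally multiplying by (z + z^2 + z^3), the product of all factors after the first has coefficients 0,1,1,2,1,2,1,1 for degrees 0…7.
[z^7] = 1·1 + 1·1 + 1·1 = 3.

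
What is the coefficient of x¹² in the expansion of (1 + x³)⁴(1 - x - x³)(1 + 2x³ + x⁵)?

(1 + x³)⁴ has coefficients 1,0,0,4,0,0,6,0,0,4,0,0,1 for degrees 0…12.
(1 - x - x³) has coefficients 1,-1,0,-1,0,0,0,0,0,0,0,0,0 for degrees 0…12.
Finally multiplying by (1 + 2x³ + x⁵), the product of all factors after the first has coefficients 1,-1,0,1,-2,1,-3,0,-1,0,0,0,0 for degrees 0…12.
[x¹²] = 1·0 + 4·0 + 6·(-3) + 4·1 + 1·1 = -13.

-13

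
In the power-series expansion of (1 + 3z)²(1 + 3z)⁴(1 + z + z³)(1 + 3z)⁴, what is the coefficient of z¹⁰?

518319

(1 + 3z)² has coefficients 1,6,9 for degrees 0…2.
(1 + 3z)⁴ has coefficients 1,12,54,108,81,0,0,0,0,0,0 for degrees 0…10.
Multiplying by (1 + z + z³) gives running coefficients 1,13,66,163,201,135,108,81,0,0,0 for degrees 0…10.
Finally multiplying by (1 + 3z)⁴, the product of all factors after the first has coefficients 1,25,276,1765,7206,19530,35532,43578,37665,26973,17496 for degrees 0…10.
[z¹⁰] = 1·17496 + 6·26973 + 9·37665 = 518319.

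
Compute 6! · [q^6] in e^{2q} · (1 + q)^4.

8992

The EGF product rule gives c_6 = Σ_{k_1+k_2=6} C(6; k_1,k_2) · ∏ g_i(k_i), where e^{2q} gives (2)^k; (1+q)^4 gives the falling factorial (4)_k.
g_1(k) for k = 0…6: 1, 2, 4, 8, 16, 32, 64.
g_2(k) for k = 0…6: 1, 4, 12, 24, 24, 0, 0.
c_6 = Σ_k C(6,k)·g_1(k)·g_2(6−k) = 15·4·24 + 20·8·24 + 15·16·12 + 6·32·4 + 1·64·1 = 1440 + 3840 + 2880 + 768 + 64 = 8992.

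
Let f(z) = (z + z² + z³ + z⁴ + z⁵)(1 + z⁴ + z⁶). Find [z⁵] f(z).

2

(z + z² + z³ + z⁴ + z⁵) has coefficients 0,1,1,1,1,1 for degrees 0…5.
(1 + z⁴ + z⁶) has coefficients 1,0,0,0,1,0 for degrees 0…5.
[z⁵] = 1·1 + 1·0 + 1·0 + 1·0 + 1·1 = 2.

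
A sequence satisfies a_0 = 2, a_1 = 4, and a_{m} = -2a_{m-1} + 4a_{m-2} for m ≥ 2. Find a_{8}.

The ordinary generating function has denominator 1 + 2x - 4x^2.
Iterating the recurrence: a_0,…,a_{8} = 2, 4, 0, 16, -32, 128, -384, 1280, -4096.

-4096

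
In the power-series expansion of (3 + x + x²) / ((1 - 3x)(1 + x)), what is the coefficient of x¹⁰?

152544

The denominator gives the recurrence a_n = 2a_(n−1) + 3a_(n−2) for n ≥ 3; the numerator fixes a_0 = 3, a_1 = 7, a_2 = 24.
Iterating: 3, 7, 24, 69, 210, 627, 1884, 5649, 16950, 50847, 152544, so a_10 = 152544.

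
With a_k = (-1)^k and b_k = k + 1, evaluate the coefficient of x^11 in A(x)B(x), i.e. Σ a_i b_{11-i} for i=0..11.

The convolution is the x^11 coefficient of A(x)B(x).
Σ = 1·12 − 1·11 + 1·10 − 1·9 + 1·8 − 1·7 + 1·6 − 1·5 + 1·4 − 1·3 + 1·2 − 1·1 = 6.

6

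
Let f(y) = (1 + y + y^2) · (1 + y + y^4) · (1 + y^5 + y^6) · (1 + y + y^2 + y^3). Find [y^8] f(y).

13

(1 + y + y^2) has coefficients 1,1,1 for degrees 0…2.
(1 + y + y^4) has coefficients 1,1,0,0,1,0,0,0,0 for degrees 0…8.
Multiplying by (1 + y^5 + y^6) gives running coefficients 1,1,0,0,1,1,2,1,0 for degrees 0…8.
Finally multiplying by (1 + y + y^2 + y^3), the product of all factors after the first has coefficients 1,2,2,2,2,2,4,5,4 for degrees 0…8.
[y^8] = 1·4 + 1·5 + 1·4 = 13.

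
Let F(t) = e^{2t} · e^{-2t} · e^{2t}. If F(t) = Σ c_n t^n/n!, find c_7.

128

The EGF product rule gives c_7 = Σ_{k_1+k_2+k_3=7} C(7; k_1,k_2,k_3) · ∏ g_i(k_i), where e^{2t} gives (2)^k; e^{-2t} gives (-2)^k; e^{2t} gives (2)^k.
g_1(k) for k = 0…7: 1, 2, 4, 8, 16, 32, 64, 128.
g_2(k) for k = 0…7: 1, -2, 4, -8, 16, -32, 64, -128.
g_3(k) for k = 0…7: 1, 2, 4, 8, 16, 32, 64, 128.
First combine the last two factors: h(k) = Σ_j C(k,j)·g_2(j)·g_3(k−j) for k = 0…7: 1, 0, 0, 0, 0, 0, 0, 0.
c_7 = Σ_k C(7,k)·g_1(k)·h(7−k) = 1·128·1 = 128.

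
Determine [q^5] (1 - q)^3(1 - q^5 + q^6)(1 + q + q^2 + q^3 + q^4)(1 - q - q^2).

-2

(1 - q)^3 has coefficients 1,-3,3,-1 for degrees 0…3.
(1 - q^5 + q^6) has coefficients 1,0,0,0,0,-1 for degrees 0…5.
Multiplying by (1 + q + q^2 + q^3 + q^4) gives running coefficients 1,1,1,1,1,-1 for degrees 0…5.
Finally multiplying by (1 - q - q^2), the product of all factors after the first has coefficients 1,0,-1,-1,-1,-3 for degrees 0…5.
[q^5] = 1·(-3) − 3·(-1) + 3·(-1) − 1·(-1) = -2.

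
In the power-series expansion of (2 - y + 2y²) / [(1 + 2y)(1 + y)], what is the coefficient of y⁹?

The denominator gives the recurrence a_n = −3a_(n−1) − 2a_(n−2) for n ≥ 3; the numerator fixes a_0 = 2, a_1 = -7, a_2 = 19.
Iterating: 2, -7, 19, -43, 91, -187, 379, -763, 1531, -3067, so a_9 = -3067.

-3067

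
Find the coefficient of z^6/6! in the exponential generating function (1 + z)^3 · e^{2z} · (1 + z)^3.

The EGF product rule gives c_6 = Σ_{k_1+k_2+k_3=6} C(6; k_1,k_2,k_3) · ∏ g_i(k_i), where (1+z)^3 gives the falling factorial (3)_k; e^{2z} gives (2)^k; (1+z)^3 gives the falling factorial (3)_k.
g_1(k) for k = 0…6: 1, 3, 6, 6, 0, 0, 0.
g_2(k) for k = 0…6: 1, 2, 4, 8, 16, 32, 64.
g_3(k) for k = 0…6: 1, 3, 6, 6, 0, 0, 0.
First combine the last two factors: h(k) = Σ_j C(k,j)·g_2(j)·g_3(k−j) for k = 0…6: 1, 5, 22, 86, 304, 992, 3040.
c_6 = Σ_k C(6,k)·g_1(k)·h(6−k) = 1·1·3040 + 6·3·992 + 15·6·304 + 20·6·86 = 3040 + 17856 + 27360 + 10320 = 58576.

58576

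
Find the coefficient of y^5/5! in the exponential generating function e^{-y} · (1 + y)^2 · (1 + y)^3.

-56

The EGF product rule gives c_5 = Σ_{k_1+k_2+k_3=5} C(5; k_1,k_2,k_3) · ∏ g_i(k_i), where e^{-y} gives (-1)^k; (1+y)^2 gives the falling factorial (2)_k; (1+y)^3 gives the falling factorial (3)_k.
g_1(k) for k = 0…5: 1, -1, 1, -1, 1, -1.
g_2(k) for k = 0…5: 1, 2, 2, 0, 0, 0.
g_3(k) for k = 0…5: 1, 3, 6, 6, 0, 0.
First combine the last two factors: h(k) = Σ_j C(k,j)·g_2(j)·g_3(k−j) for k = 0…5: 1, 5, 20, 60, 120, 120.
c_5 = Σ_k C(5,k)·g_1(k)·h(5−k) = 1·1·120 + 5·(-1)·120 + 10·1·60 + 10·(-1)·20 + 5·1·5 + 1·(-1)·1 = 120 − 600 + 600 − 200 + 25 − 1 = -56.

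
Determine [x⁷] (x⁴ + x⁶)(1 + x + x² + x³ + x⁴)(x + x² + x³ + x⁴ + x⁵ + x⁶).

4

(x⁴ + x⁶) has coefficients 0,0,0,0,1,0,1 for degrees 0…6.
(1 + x + x² + x³ + x⁴) has coefficients 1,1,1,1,1,0,0,0 for degrees 0…7.
Finally multiplying by (x + x² + x³ + x⁴ + x⁵ + x⁶), the product of all factors after the first has coefficients 0,1,2,3,4,5,5,4 for degrees 0…7.
[x⁷] = 1·3 + 1·1 = 4.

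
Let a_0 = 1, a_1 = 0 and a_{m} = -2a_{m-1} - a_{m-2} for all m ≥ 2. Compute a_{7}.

The ordinary generating function has denominator 1 + 2z + z^2.
Iterating the recurrence: a_0,…,a_{7} = 1, 0, -1, 2, -3, 4, -5, 6.

6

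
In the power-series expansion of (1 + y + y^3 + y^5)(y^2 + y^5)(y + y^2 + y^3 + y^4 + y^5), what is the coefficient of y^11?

(1 + y + y^3 + y^5) has coefficients 1,1,0,1,0,1 for degrees 0…5.
(y^2 + y^5) has coefficients 0,0,1,0,0,1,0,0,0,0,0,0 for degrees 0…11.
Finally multiplying by (y + y^2 + y^3 + y^4 + y^5), the product of all factors after the first has coefficients 0,0,0,1,1,1,2,2,1,1,1,0 for degrees 0…11.
[y^11] = 1·0 + 1·1 + 1·1 + 1·2 = 4.

4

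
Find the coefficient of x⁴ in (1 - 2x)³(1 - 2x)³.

(1 - 2x)³ has coefficients 1,-6,12,-8 for degrees 0…3.
(1 - 2x)³ has coefficients 1,-6,12,-8,0 for degrees 0…4.
[x⁴] = 1·0 − 6·(-8) + 12·12 − 8·(-6) = 240.

240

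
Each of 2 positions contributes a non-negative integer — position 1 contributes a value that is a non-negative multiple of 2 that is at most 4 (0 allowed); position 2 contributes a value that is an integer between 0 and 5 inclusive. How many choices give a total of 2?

The generating function for the choices is (1 + q^2 + q^4)·(1 + q + q^2 + q^3 + q^4 + q^5); the count is [q^2].
(1 + q^2 + q^4) has coefficients 1,0,1 for degrees 0…2.
(1 + q + q^2 + q^3 + q^4 + q^5) has coefficients 1,1,1 for degrees 0…2.
[q^2] = 1·1 + 1·1 = 2.

2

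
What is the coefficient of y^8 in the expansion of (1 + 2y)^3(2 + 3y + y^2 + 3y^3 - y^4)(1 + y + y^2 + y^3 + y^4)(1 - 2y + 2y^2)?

197

(1 + 2y)^3 has coefficients 1,6,12,8 for degrees 0…3.
(2 + 3y + y^2 + 3y^3 - y^4) has coefficients 2,3,1,3,-1,0,0,0,0 for degrees 0…8.
Multiplying by (1 + y + y^2 + y^3 + y^4) gives running coefficients 2,5,6,9,8,6,3,2,-1 for degrees 0…8.
Finally multiplying by (1 - 2y + 2y^2), the product of all factors after the first has coefficients 2,1,0,7,2,8,7,8,1 for degrees 0…8.
[y^8] = 1·1 + 6·8 + 12·7 + 8·8 = 197.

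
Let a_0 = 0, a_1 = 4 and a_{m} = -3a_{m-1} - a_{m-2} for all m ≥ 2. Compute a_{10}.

-27060

The ordinary generating function has denominator 1 + 3q + q^2.
Iterating the recurrence: a_0,…,a_{10} = 0, 4, -12, 32, -84, 220, -576, 1508, -3948, 10336, -27060.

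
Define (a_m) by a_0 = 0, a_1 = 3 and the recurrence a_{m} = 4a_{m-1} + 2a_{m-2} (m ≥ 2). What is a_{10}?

1862592

The ordinary generating function has denominator 1 - 4z - 2z^2.
Iterating the recurrence: a_0,…,a_{10} = 0, 3, 12, 54, 240, 1068, 4752, 21144, 94080, 418608, 1862592.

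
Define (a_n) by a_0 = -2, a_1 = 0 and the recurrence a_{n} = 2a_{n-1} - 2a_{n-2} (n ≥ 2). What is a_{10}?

64

The ordinary generating function has denominator 1 - 2q + 2q^2.
Iterating the recurrence: a_0,…,a_{10} = -2, 0, 4, 8, 8, 0, -16, -32, -32, 0, 64.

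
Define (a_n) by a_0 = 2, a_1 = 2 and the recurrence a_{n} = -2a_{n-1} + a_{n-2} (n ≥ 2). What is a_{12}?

-16238

The ordinary generating function has denominator 1 + 2t - t^2.
Iterating the recurrence: a_0,…,a_{12} = 2, 2, -2, 6, -14, 34, -82, 198, -478, 1154, -2786, 6726, -16238.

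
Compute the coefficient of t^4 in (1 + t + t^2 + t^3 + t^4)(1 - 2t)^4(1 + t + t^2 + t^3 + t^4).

-3

(1 + t + t^2 + t^3 + t^4) has coefficients 1,1,1,1,1 for degrees 0…4.
(1 - 2t)^4 has coefficients 1,-8,24,-32,16 for degrees 0…4.
Finally multiplying by (1 + t + t^2 + t^3 + t^4), the product of all factors after the first has coefficients 1,-7,17,-15,1 for degrees 0…4.
[t^4] = 1·1 + 1·(-15) + 1·17 + 1·(-7) + 1·1 = -3.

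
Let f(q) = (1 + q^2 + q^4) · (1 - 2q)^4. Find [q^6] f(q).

40

(1 + q^2 + q^4) has coefficients 1,0,1,0,1 for degrees 0…4.
(1 - 2q)^4 has coefficients 1,-8,24,-32,16,0,0 for degrees 0…6.
[q^6] = 1·0 + 1·16 + 1·24 = 40.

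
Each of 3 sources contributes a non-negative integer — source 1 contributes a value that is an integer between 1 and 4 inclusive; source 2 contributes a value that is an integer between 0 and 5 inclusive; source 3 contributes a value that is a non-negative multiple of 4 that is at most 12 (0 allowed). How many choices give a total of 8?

The generating function for the choices is (z + z² + z³ + z⁴)·(1 + z + z² + z³ + z⁴ + z⁵)·(1 + z⁴ + z⁸ + z¹²); the count is [z⁸].
(z + z² + z³ + z⁴) has coefficients 0,1,1,1,1 for degrees 0…4.
(1 + z + z² + z³ + z⁴ + z⁵) has coefficients 1,1,1,1,1,1,0,0,0 for degrees 0…8.
Finally multiplying by (1 + z⁴ + z⁸ + z¹²), the product of all factors after the first has coefficients 1,1,1,1,2,2,1,1,2 for degrees 0…8.
[z⁸] = 1·1 + 1·1 + 1·2 + 1·2 = 6.

6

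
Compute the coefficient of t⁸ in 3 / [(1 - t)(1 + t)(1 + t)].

15

The denominator gives the recurrence a_n = −a_(n−1) + a_(n−2) + a_(n−3) for n ≥ 3; the numerator fixes a_0 = 3, a_1 = -3, a_2 = 6.
Iterating: 3, -3, 6, -6, 9, -9, 12, -12, 15, so a_8 = 15.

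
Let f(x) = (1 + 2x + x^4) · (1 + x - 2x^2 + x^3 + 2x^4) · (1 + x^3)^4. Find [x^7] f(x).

(1 + 2x + x^4) has coefficients 1,2,0,0,1 for degrees 0…4.
(1 + x - 2x^2 + x^3 + 2x^4) has coefficients 1,1,-2,1,2,0,0,0 for degrees 0…7.
Finally multiplying by (1 + x^3)^4, the product of all factors after the first has coefficients 1,1,-2,5,6,-8,10,14 for degrees 0…7.
[x^7] = 1·14 + 2·10 + 1·5 = 39.

39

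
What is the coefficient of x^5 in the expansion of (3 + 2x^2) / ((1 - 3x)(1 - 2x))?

The denominator gives the recurrence a_n = 5a_(n−1) − 6a_(n−2) for n ≥ 3; the numerator fixes a_0 = 3, a_1 = 15, a_2 = 59.
Iterating: 3, 15, 59, 205, 671, 2125, so a_5 = 2125.

2125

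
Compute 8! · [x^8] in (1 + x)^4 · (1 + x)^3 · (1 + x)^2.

The EGF product rule gives c_8 = Σ_{k_1+k_2+k_3=8} C(8; k_1,k_2,k_3) · ∏ g_i(k_i), where (1+x)^4 gives the falling factorial (4)_k; (1+x)^3 gives the falling factorial (3)_k; (1+x)^2 gives the falling factorial (2)_k.
g_1(k) for k = 0…8: 1, 4, 12, 24, 24, 0, 0, 0, 0.
g_2(k) for k = 0…8: 1, 3, 6, 6, 0, 0, 0, 0, 0.
g_3(k) for k = 0…8: 1, 2, 2, 0, 0, 0, 0, 0, 0.
First combine the last two factors: h(k) = Σ_j C(k,j)·g_2(j)·g_3(k−j) for k = 0…8: 1, 5, 20, 60, 120, 120, 0, 0, 0.
c_8 = Σ_k C(8,k)·g_1(k)·h(8−k) = 56·24·120 + 70·24·120 = 161280 + 201600 = 362880.

362880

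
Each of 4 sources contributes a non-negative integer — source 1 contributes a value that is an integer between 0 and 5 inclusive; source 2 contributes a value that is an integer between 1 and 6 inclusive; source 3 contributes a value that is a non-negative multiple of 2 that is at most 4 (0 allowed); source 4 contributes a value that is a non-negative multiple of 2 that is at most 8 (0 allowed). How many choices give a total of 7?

27

The generating function for the choices is (1 + x + x² + x³ + x⁴ + x⁵)·(x + x² + x³ + x⁴ + x⁵ + x⁶)·(1 + x² + x⁴)·(1 + x² + x⁴ + x⁶ + x⁸); the count is [x⁷].
(1 + x + x² + x³ + x⁴ + x⁵) has coefficients 1,1,1,1,1,1 for degrees 0…5.
(x + x² + x³ + x⁴ + x⁵ + x⁶) has coefficients 0,1,1,1,1,1,1,0 for degrees 0…7.
Multiplying by (1 + x² + x⁴) gives running coefficients 0,1,1,2,2,3,3,2 for degrees 0…7.
Finally multiplying by (1 + x² + x⁴ + x⁶ + x⁸), the product of all factors after the first has coefficients 0,1,1,3,3,6,6,8 for degrees 0…7.
[x⁷] = 1·8 + 1·6 + 1·6 + 1·3 + 1·3 + 1·1 = 27.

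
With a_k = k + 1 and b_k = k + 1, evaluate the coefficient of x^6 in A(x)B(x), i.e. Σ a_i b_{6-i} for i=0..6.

84

The convolution is the t^6 coefficient of A(t)B(t).
Σ = 1·7 + 2·6 + 3·5 + 4·4 + 5·3 + 6·2 + 7·1 = 84.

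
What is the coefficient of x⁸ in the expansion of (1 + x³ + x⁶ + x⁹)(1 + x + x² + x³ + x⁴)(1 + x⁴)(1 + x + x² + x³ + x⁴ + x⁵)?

(1 + x³ + x⁶ + x⁹) has coefficients 1,0,0,1,0,0,1,0,0 for degrees 0…8.
(1 + x + x² + x³ + x⁴) has coefficients 1,1,1,1,1,0,0,0,0 for degrees 0…8.
Multiplying by (1 + x⁴) gives running coefficients 1,1,1,1,2,1,1,1,1 for degrees 0…8.
Finally multiplying by (1 + x + x² + x³ + x⁴ + x⁵), the product of all factors after the first has coefficients 1,2,3,4,6,7,7,7,7 for degrees 0…8.
[x⁸] = 1·7 + 1·7 + 1·3 = 17.

17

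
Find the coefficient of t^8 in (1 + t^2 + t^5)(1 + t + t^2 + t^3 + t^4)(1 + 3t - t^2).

2

(1 + t^2 + t^5) has coefficients 1,0,1,0,0,1 for degrees 0…5.
(1 + t + t^2 + t^3 + t^4) has coefficients 1,1,1,1,1,0,0,0,0 for degrees 0…8.
Finally multiplying by (1 + 3t - t^2), the product of all factors after the first has coefficients 1,4,3,3,3,2,-1,0,0 for degrees 0…8.
[t^8] = 1·0 + 1·(-1) + 1·3 = 2.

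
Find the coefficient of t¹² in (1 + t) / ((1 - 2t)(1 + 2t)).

4096

The denominator gives the recurrence a_n = 4a_(n−2) for n ≥ 3; the numerator fixes a_0 = 1, a_1 = 1, a_2 = 4.
Iterating: 1, 1, 4, 4, 16, 16, 64, 64, 256, 256, 1024, 1024, 4096, so a_12 = 4096.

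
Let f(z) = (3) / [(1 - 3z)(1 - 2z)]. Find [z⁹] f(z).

Partial fractions give a closed form: a_n = (9)·3^n + (-6)·2^n.
At n = 9: a_9 = 174075.

174075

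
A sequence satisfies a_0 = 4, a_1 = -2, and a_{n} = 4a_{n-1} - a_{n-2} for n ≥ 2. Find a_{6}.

The ordinary generating function has denominator 1 - 4y + y^2.
Iterating the recurrence: a_0,…,a_{6} = 4, -2, -12, -46, -172, -642, -2396.

-2396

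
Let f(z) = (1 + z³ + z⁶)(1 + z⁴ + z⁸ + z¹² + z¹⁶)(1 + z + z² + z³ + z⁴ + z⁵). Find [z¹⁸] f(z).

(1 + z³ + z⁶) has coefficients 1,0,0,1,0,0,1 for degrees 0…6.
(1 + z⁴ + z⁸ + z¹² + z¹⁶) has coefficients 1,0,0,0,1,0,0,0,1,0,0,0,1,0,0,0,1,0,0 for degrees 0…18.
Finally multiplying by (1 + z + z² + z³ + z⁴ + z⁵), the product of all factors after the first has coefficients 1,1,1,1,2,2,1,1,2,2,1,1,2,2,1,1,2,2,1 for degrees 0…18.
[z¹⁸] = 1·1 + 1·1 + 1·2 = 4.

4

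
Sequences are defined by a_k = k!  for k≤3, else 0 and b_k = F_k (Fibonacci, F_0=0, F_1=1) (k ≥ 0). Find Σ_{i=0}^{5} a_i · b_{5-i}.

Write out a_i and b_{5-i} for i = 0,…,5 and sum the products.
Σ = 1·5 + 1·3 + 2·2 + 6·1 + 0·1 + 0·0 = 18.

18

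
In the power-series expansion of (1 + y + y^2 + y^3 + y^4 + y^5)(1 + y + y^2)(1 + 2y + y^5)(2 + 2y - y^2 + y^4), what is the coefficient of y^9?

(1 + y + y^2 + y^3 + y^4 + y^5) has coefficients 1,1,1,1,1,1 for degrees 0…5.
(1 + y + y^2) has coefficients 1,1,1,0,0,0,0,0,0,0 for degrees 0…9.
Multiplying by (1 + 2y + y^5) gives running coefficients 1,3,3,2,0,1,1,1,0,0 for degrees 0…9.
Finally multiplying by (2 + 2y - y^2 + y^4), the product of all factors after the first has coefficients 2,8,11,7,2,3,7,5,1,0 for degrees 0…9.
[y^9] = 1·0 + 1·1 + 1·5 + 1·7 + 1·3 + 1·2 = 18.

18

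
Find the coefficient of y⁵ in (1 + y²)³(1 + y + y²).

(1 + y²)³ has coefficients 1,0,3,0,3,0 for degrees 0…5.
(1 + y + y²) has coefficients 1,1,1,0,0,0 for degrees 0…5.
[y⁵] = 1·0 + 3·0 + 3·1 = 3.

3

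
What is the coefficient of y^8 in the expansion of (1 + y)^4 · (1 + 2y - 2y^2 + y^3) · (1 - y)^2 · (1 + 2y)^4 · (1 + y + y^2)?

-256

(1 + y)^4 has coefficients 1,4,6,4,1 for degrees 0…4.
(1 + 2y - 2y^2 + y^3) has coefficients 1,2,-2,1,0,0,0,0,0 for degrees 0…8.
Multiplying by (1 - y)^2 gives running coefficients 1,0,-5,7,-4,1,0,0,0 for degrees 0…8.
Multiplying by (1 + 2y)^4 gives running coefficients 1,8,19,-1,-52,-23,56,8,-32 for degrees 0…8.
Finally multiplying by (1 + y + y^2), the product of all factors after the first has coefficients 1,9,28,26,-34,-76,-19,41,32 for degrees 0…8.
[y^8] = 1·32 + 4·41 + 6·(-19) + 4·(-76) + 1·(-34) = -256.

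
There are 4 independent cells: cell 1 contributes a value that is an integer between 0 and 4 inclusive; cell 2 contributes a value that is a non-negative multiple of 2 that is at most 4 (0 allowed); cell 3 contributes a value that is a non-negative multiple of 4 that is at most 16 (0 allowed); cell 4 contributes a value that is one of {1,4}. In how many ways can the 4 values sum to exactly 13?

8

The generating function for the choices is (1 + y + y^2 + y^3 + y^4)·(1 + y^2 + y^4)·(1 + y^4 + y^8 + y^12 + y^16)·(y + y^4); the count is [y^13].
(1 + y + y^2 + y^3 + y^4) has coefficients 1,1,1,1,1 for degrees 0…4.
(1 + y^2 + y^4) has coefficients 1,0,1,0,1,0,0,0,0,0,0,0,0,0 for degrees 0…13.
Multiplying by (1 + y^4 + y^8 + y^12 + y^16) gives running coefficients 1,0,1,0,2,0,1,0,2,0,1,0,2,0 for degrees 0…13.
Finally multiplying by (y + y^4), the product of all factors after the first has coefficients 0,1,0,1,1,2,1,1,2,2,1,1,2,2 for degrees 0…13.
[y^13] = 1·2 + 1·2 + 1·1 + 1·1 + 1·2 = 8.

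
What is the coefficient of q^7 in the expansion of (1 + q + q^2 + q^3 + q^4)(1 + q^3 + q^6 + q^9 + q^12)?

2

(1 + q + q^2 + q^3 + q^4) has coefficients 1,1,1,1,1 for degrees 0…4.
(1 + q^3 + q^6 + q^9 + q^12) has coefficients 1,0,0,1,0,0,1,0 for degrees 0…7.
[q^7] = 1·0 + 1·1 + 1·0 + 1·0 + 1·1 = 2.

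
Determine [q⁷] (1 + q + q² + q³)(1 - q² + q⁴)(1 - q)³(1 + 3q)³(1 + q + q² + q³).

16

(1 + q + q² + q³) has coefficients 1,1,1,1 for degrees 0…3.
(1 - q² + q⁴) has coefficients 1,0,-1,0,1,0,0,0 for degrees 0…7.
Multiplying by (1 - q)³ gives running coefficients 1,-3,2,2,-2,-2,3,-1 for degrees 0…7.
Multiplying by (1 + 3q)³ gives running coefficients 1,6,2,-34,-11,88,-15,-82 for degrees 0…7.
Finally multiplying by (1 + q + q² + q³), the product of all factors after the first has coefficients 1,7,9,-25,-37,45,28,-20 for degrees 0…7.
[q⁷] = 1·(-20) + 1·28 + 1·45 + 1·(-37) = 16.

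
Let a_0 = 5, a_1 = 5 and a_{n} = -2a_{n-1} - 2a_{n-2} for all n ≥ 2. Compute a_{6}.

The ordinary generating function has denominator 1 + 2x + 2x^2.
Iterating the recurrence: a_0,…,a_{6} = 5, 5, -20, 30, -20, -20, 80.

80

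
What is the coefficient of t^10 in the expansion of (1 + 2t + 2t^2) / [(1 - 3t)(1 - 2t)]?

The denominator gives the recurrence a_n = 5a_(n−1) − 6a_(n−2) for n ≥ 3; the numerator fixes a_0 = 1, a_1 = 7, a_2 = 31.
Iterating: 1, 7, 31, 113, 379, 1217, 3811, 11753, 35899, 108977, 329491, so a_10 = 329491.

329491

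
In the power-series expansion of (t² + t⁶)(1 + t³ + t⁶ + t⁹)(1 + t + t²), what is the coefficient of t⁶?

(t² + t⁶) has coefficients 0,0,1,0,0,0,1 for degrees 0…6.
(1 + t³ + t⁶ + t⁹) has coefficients 1,0,0,1,0,0,1 for degrees 0…6.
Finally multiplying by (1 + t + t²), the product of all factors after the first has coefficients 1,1,1,1,1,1,1 for degrees 0…6.
[t⁶] = 1·1 + 1·1 = 2.

2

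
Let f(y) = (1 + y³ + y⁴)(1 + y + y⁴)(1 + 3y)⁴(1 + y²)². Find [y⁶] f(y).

(1 + y³ + y⁴) has coefficients 1,0,0,1,1 for degrees 0…4.
(1 + y + y⁴) has coefficients 1,1,0,0,1,0,0 for degrees 0…6.
Multiplying by (1 + 3y)⁴ gives running coefficients 1,13,66,162,190,93,54 for degrees 0…6.
Finally multiplying by (1 + y²)², the product of all factors after the first has coefficients 1,13,68,188,323,430,500 for degrees 0…6.
[y⁶] = 1·500 + 1·188 + 1·68 = 756.

756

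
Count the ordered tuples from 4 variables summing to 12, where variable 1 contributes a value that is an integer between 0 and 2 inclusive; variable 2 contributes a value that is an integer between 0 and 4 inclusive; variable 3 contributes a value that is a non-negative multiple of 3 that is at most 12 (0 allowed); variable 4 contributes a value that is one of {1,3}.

The generating function for the choices is (1 + x + x²)·(1 + x + x² + x³ + x⁴)·(1 + x³ + x⁶ + x⁹ + x¹²)·(x + x³); the count is [x¹²].
(1 + x + x²) has coefficients 1,1,1 for degrees 0…2.
(1 + x + x² + x³ + x⁴) has coefficients 1,1,1,1,1,0,0,0,0,0,0,0,0 for degrees 0…12.
Multiplying by (1 + x³ + x⁶ + x⁹ + x¹²) gives running coefficients 1,1,1,2,2,1,2,2,1,2,2,1,2 for degrees 0…12.
Finally multiplying by (x + x³), the product of all factors after the first has coefficients 0,1,1,2,3,3,3,4,3,3,4,3,3 for degrees 0…12.
[x¹²] = 1·3 + 1·3 + 1·4 = 10.

10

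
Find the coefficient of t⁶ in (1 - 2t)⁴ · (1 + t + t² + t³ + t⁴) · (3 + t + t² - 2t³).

(1 - 2t)⁴ has coefficients 1,-8,24,-32,16 for degrees 0…4.
(1 + t + t² + t³ + t⁴) has coefficients 1,1,1,1,1,0,0 for degrees 0…6.
Finally multiplying by (3 + t + t² - 2t³), the product of all factors after the first has coefficients 3,4,5,3,3,0,-1 for degrees 0…6.
[t⁶] = 1·(-1) − 8·0 + 24·3 − 32·3 + 16·5 = 55.

55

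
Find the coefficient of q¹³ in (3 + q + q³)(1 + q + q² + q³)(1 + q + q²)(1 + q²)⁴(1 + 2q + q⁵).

(3 + q + q³) has coefficients 3,1,0,1 for degrees 0…3.
(1 + q + q² + q³) has coefficients 1,1,1,1,0,0,0,0,0,0,0,0,0,0 for degrees 0…13.
Multiplying by (1 + q + q²) gives running coefficients 1,2,3,3,2,1,0,0,0,0,0,0,0,0 for degrees 0…13.
Multiplying by (1 + q²)⁴ gives running coefficients 1,2,7,11,20,25,30,30,25,20,11,7,2,1 for degrees 0…13.
Finally multiplying by (1 + 2q + q⁵), the product of all factors after the first has coefficients 1,4,11,25,42,66,82,97,96,90,76,59,46,30 for degrees 0…13.
[q¹³] = 3·30 + 1·46 + 1·76 = 212.

212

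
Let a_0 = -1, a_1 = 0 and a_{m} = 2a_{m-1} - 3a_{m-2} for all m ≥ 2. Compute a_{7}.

The ordinary generating function has denominator 1 - 2t + 3t^2.
Iterating the recurrence: a_0,…,a_{7} = -1, 0, 3, 6, 3, -12, -33, -30.

-30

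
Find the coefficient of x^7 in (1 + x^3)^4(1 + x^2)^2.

4

(1 + x^3)^4 has coefficients 1,0,0,4,0,0,6,0 for degrees 0…7.
(1 + x^2)^2 has coefficients 1,0,2,0,1,0,0,0 for degrees 0…7.
[x^7] = 1·0 + 4·1 + 6·0 = 4.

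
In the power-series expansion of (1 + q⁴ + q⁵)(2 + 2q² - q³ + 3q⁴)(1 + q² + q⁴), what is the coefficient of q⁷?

2

(1 + q⁴ + q⁵) has coefficients 1,0,0,0,1,1 for degrees 0…5.
(2 + 2q² - q³ + 3q⁴) has coefficients 2,0,2,-1,3,0,0,0 for degrees 0…7.
Finally multiplying by (1 + q² + q⁴), the product of all factors after the first has coefficients 2,0,4,-1,7,-1,5,-1 for degrees 0…7.
[q⁷] = 1·(-1) + 1·(-1) + 1·4 = 2.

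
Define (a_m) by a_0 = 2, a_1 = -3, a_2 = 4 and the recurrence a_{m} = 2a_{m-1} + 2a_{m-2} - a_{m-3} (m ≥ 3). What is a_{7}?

141

The ordinary generating function has denominator 1 - 2y - 2y^2 + y^3.
Iterating the recurrence: a_0,…,a_{7} = 2, -3, 4, 0, 11, 18, 58, 141.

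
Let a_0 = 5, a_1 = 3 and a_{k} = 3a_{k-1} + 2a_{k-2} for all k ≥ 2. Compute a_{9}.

The ordinary generating function has denominator 1 - 3q - 2q^2.
Iterating the recurrence: a_0,…,a_{9} = 5, 3, 19, 63, 227, 807, 2875, 10239, 36467, 129879.

129879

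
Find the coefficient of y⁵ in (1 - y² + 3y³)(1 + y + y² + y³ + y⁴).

2

(1 - y² + 3y³) has coefficients 1,0,-1,3 for degrees 0…3.
(1 + y + y² + y³ + y⁴) has coefficients 1,1,1,1,1,0 for degrees 0…5.
[y⁵] = 1·0 − 1·1 + 3·1 = 2.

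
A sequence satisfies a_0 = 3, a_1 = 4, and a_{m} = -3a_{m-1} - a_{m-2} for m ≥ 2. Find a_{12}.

The ordinary generating function has denominator 1 + 3y + y^2.
Iterating the recurrence: a_0,…,a_{12} = 3, 4, -15, 41, -108, 283, -741, 1940, -5079, 13297, -34812, 91139, -238605.

-238605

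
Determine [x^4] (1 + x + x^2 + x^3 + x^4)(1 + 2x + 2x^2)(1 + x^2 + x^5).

(1 + x + x^2 + x^3 + x^4) has coefficients 1,1,1,1,1 for degrees 0…4.
(1 + 2x + 2x^2) has coefficients 1,2,2,0,0 for degrees 0…4.
Finally multiplying by (1 + x^2 + x^5), the product of all factors after the first has coefficients 1,2,3,2,2 for degrees 0…4.
[x^4] = 1·2 + 1·2 + 1·3 + 1·2 + 1·1 = 10.

10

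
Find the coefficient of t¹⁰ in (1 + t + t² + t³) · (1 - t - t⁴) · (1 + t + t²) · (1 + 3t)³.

(1 + t + t² + t³) has coefficients 1,1,1,1 for degrees 0…3.
(1 - t - t⁴) has coefficients 1,-1,0,0,-1,0,0,0,0,0,0 for degrees 0…10.
Multiplying by (1 + t + t²) gives running coefficients 1,0,0,-1,-1,-1,-1,0,0,0,0 for degrees 0…10.
Finally multiplying by (1 + 3t)³, the product of all factors after the first has coefficients 1,9,27,26,-10,-37,-64,-63,-54,-27,0 for degrees 0…10.
[t¹⁰] = 1·0 + 1·(-27) + 1·(-54) + 1·(-63) = -144.

-144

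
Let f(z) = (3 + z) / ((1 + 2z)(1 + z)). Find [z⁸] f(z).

Partial fractions give a closed form: a_n = (5)·(-2)^n + (-2)·(-1)^n.
At n = 8: a_8 = 1278.

1278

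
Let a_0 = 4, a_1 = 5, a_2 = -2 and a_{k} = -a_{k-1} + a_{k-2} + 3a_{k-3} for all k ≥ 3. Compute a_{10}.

The ordinary generating function has denominator 1 + y - y^2 - 3y^3.
Iterating the recurrence: a_0,…,a_{10} = 4, 5, -2, 19, -6, 19, 32, -31, 120, -55, 82.

82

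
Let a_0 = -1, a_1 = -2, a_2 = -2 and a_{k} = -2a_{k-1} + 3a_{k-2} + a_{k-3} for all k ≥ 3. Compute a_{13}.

-16867

The ordinary generating function has denominator 1 + 2t - 3t^2 - t^3.
Iterating the recurrence: a_0,…,a_{13} = -1, -2, -2, -3, -2, -7, 5, -33, 74, -242, 673, -1998, 5773, -16867.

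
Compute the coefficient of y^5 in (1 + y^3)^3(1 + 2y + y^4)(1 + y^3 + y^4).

(1 + y^3)^3 has coefficients 1,0,0,3,0,0 for degrees 0…5.
(1 + 2y + y^4) has coefficients 1,2,0,0,1,0 for degrees 0…5.
Finally multiplying by (1 + y^3 + y^4), the product of all factors after the first has coefficients 1,2,0,1,4,2 for degrees 0…5.
[y^5] = 1·2 + 3·0 = 2.

2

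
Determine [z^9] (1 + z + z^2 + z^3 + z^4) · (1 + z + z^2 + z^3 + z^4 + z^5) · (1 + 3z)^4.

(1 + z + z^2 + z^3 + z^4) has coefficients 1,1,1,1,1 for degrees 0…4.
(1 + z + z^2 + z^3 + z^4 + z^5) has coefficients 1,1,1,1,1,1,0,0,0,0 for degrees 0…9.
Finally multiplying by (1 + 3z)^4, the product of all factors after the first has coefficients 1,13,67,175,256,256,255,243,189,81 for degrees 0…9.
[z^9] = 1·81 + 1·189 + 1·243 + 1·255 + 1·256 = 1024.

1024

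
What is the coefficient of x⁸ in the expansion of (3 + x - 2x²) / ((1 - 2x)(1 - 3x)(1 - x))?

The denominator gives the recurrence a_n = 6a_(n−1) − 11a_(n−2) + 6a_(n−3) for n ≥ 3; the numerator fixes a_0 = 3, a_1 = 19, a_2 = 79.
Iterating: 3, 19, 79, 283, 943, 3019, 9439, 29083, 88783, so a_8 = 88783.

88783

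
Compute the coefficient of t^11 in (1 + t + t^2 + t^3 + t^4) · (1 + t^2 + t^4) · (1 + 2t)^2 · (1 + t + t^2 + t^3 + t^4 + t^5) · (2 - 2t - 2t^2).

(1 + t + t^2 + t^3 + t^4) has coefficients 1,1,1,1,1 for degrees 0…4.
(1 + t^2 + t^4) has coefficients 1,0,1,0,1,0,0,0,0,0,0,0 for degrees 0…11.
Multiplying by (1 + 2t)^2 gives running coefficients 1,4,5,4,5,4,4,0,0,0,0,0 for degrees 0…11.
Multiplying by (1 + t + t^2 + t^3 + t^4 + t^5) gives running coefficients 1,5,10,14,19,23,26,22,17,13,8,4 for degrees 0…11.
Finally multiplying by (2 - 2t - 2t^2), the product of all factors after the first has coefficients 2,8,8,-2,-10,-20,-32,-54,-62,-52,-44,-34 for degrees 0…11.
[t^11] = 1·(-34) + 1·(-44) + 1·(-52) + 1·(-62) + 1·(-54) = -246.

-246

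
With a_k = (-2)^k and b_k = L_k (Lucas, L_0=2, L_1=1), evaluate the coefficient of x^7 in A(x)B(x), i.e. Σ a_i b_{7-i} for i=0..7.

-243

Write out a_i and b_{7-i} for i = 0,…,7 and sum the products.
Σ = 1·29 − 2·18 + 4·11 − 8·7 + 16·4 − 32·3 + 64·1 − 128·2 = -243.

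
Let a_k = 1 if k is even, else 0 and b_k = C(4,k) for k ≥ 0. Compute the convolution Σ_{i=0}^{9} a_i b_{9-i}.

8

This is [x^9] in the product of the two ordinary generating functions.
Σ = 1·0 + 0·0 + 1·0 + 0·0 + 1·0 + 0·1 + 1·4 + 0·6 + 1·4 + 0·1 = 8.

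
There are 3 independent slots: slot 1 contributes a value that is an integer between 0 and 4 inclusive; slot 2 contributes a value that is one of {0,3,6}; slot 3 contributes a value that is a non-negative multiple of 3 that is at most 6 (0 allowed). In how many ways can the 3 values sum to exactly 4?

3

The generating function for the choices is (1 + q + q² + q³ + q⁴)·(1 + q³ + q⁶)·(1 + q³ + q⁶); the count is [q⁴].
(1 + q + q² + q³ + q⁴) has coefficients 1,1,1,1,1 for degrees 0…4.
(1 + q³ + q⁶) has coefficients 1,0,0,1,0 for degrees 0…4.
Finally multiplying by (1 + q³ + q⁶), the product of all factors after the first has coefficients 1,0,0,2,0 for degrees 0…4.
[q⁴] = 1·0 + 1·2 + 1·0 + 1·0 + 1·1 = 3.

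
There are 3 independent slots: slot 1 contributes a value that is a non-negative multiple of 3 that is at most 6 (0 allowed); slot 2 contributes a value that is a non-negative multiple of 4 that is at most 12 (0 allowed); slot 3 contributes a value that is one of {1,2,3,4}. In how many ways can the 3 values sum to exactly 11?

3

The generating function for the choices is (1 + x^3 + x^6)·(1 + x^4 + x^8 + x^12)·(x + x^2 + x^3 + x^4); the count is [x^11].
(1 + x^3 + x^6) has coefficients 1,0,0,1,0,0,1 for degrees 0…6.
(1 + x^4 + x^8 + x^12) has coefficients 1,0,0,0,1,0,0,0,1,0,0,0 for degrees 0…11.
Finally multiplying by (x + x^2 + x^3 + x^4), the product of all factors after the first has coefficients 0,1,1,1,1,1,1,1,1,1,1,1 for degrees 0…11.
[x^11] = 1·1 + 1·1 + 1·1 = 3.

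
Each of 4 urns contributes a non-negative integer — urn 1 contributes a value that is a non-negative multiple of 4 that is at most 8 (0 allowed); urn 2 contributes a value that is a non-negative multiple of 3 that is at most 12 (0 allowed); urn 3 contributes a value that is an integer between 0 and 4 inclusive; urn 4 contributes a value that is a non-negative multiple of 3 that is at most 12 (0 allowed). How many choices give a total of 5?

The generating function for the choices is (1 + t^4 + t^8)·(1 + t^3 + t^6 + t^9 + t^12)·(1 + t + t^2 + t^3 + t^4)·(1 + t^3 + t^6 + t^9 + t^12); the count is [t^5].
(1 + t^4 + t^8) has coefficients 1,0,0,0,1,0 for degrees 0…5.
(1 + t^3 + t^6 + t^9 + t^12) has coefficients 1,0,0,1,0,0 for degrees 0…5.
Multiplying by (1 + t + t^2 + t^3 + t^4) gives running coefficients 1,1,1,2,2,1 for degrees 0…5.
Finally multiplying by (1 + t^3 + t^6 + t^9 + t^12), the product of all factors after the first has coefficients 1,1,1,3,3,2 for degrees 0…5.
[t^5] = 1·2 + 1·1 = 3.

3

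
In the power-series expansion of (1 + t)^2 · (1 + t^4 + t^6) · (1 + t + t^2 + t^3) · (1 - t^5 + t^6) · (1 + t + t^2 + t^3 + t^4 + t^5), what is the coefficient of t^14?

8

(1 + t)^2 has coefficients 1,2,1 for degrees 0…2.
(1 + t^4 + t^6) has coefficients 1,0,0,0,1,0,1,0,0,0,0,0,0,0,0 for degrees 0…14.
Multiplying by (1 + t + t^2 + t^3) gives running coefficients 1,1,1,1,1,1,2,2,1,1,0,0,0,0,0 for degrees 0…14.
Multiplying by (1 - t^5 + t^6) gives running coefficients 1,1,1,1,1,0,2,2,1,1,0,-1,0,1,0 for degrees 0…14.
Finally multiplying by (1 + t + t^2 + t^3 + t^4 + t^5), the product of all factors after the first has coefficients 1,2,3,4,5,5,6,7,7,7,6,5,3,2,1 for degrees 0…14.
[t^14] = 1·1 + 2·2 + 1·3 = 8.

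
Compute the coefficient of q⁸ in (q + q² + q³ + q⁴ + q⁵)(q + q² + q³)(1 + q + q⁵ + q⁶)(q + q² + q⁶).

13

(q + q² + q³ + q⁴ + q⁵) has coefficients 0,1,1,1,1,1 for degrees 0…5.
(q + q² + q³) has coefficients 0,1,1,1,0,0,0,0,0 for degrees 0…8.
Multiplying by (1 + q + q⁵ + q⁶) gives running coefficients 0,1,2,2,1,0,1,2,2 for degrees 0…8.
Finally multiplying by (q + q² + q⁶), the product of all factors after the first has coefficients 0,0,1,3,4,3,1,2,5 for degrees 0…8.
[q⁸] = 1·2 + 1·1 + 1·3 + 1·4 + 1·3 = 13.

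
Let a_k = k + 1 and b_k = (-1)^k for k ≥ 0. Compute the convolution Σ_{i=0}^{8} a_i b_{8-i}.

5

Write out a_i and b_{8-i} for i = 0,…,8 and sum the products.
Σ = 1·1 + 2·(-1) + 3·1 + 4·(-1) + 5·1 + 6·(-1) + 7·1 + 8·(-1) + 9·1 = 5.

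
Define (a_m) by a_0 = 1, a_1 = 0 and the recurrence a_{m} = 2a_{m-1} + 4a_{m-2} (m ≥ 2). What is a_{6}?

320

The ordinary generating function has denominator 1 - 2t - 4t^2.
Iterating the recurrence: a_0,…,a_{6} = 1, 0, 4, 8, 32, 96, 320.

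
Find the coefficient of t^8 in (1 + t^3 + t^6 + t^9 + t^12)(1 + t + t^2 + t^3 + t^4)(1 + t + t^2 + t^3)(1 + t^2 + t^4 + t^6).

(1 + t^3 + t^6 + t^9 + t^12) has coefficients 1,0,0,1,0,0,1,0,0 for degrees 0…8.
(1 + t + t^2 + t^3 + t^4) has coefficients 1,1,1,1,1,0,0,0,0 for degrees 0…8.
Multiplying by (1 + t + t^2 + t^3) gives running coefficients 1,2,3,4,4,3,2,1,0 for degrees 0…8.
Finally multiplying by (1 + t^2 + t^4 + t^6), the product of all factors after the first has coefficients 1,2,4,6,8,9,10,10,9 for degrees 0…8.
[t^8] = 1·9 + 1·9 + 1·4 = 22.

22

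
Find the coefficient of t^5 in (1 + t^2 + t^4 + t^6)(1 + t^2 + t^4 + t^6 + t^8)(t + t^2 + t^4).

3

(1 + t^2 + t^4 + t^6) has coefficients 1,0,1,0,1,0 for degrees 0…5.
(1 + t^2 + t^4 + t^6 + t^8) has coefficients 1,0,1,0,1,0 for degrees 0…5.
Finally multiplying by (t + t^2 + t^4), the product of all factors after the first has coefficients 0,1,1,1,2,1 for degrees 0…5.
[t^5] = 1·1 + 1·1 + 1·1 = 3.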